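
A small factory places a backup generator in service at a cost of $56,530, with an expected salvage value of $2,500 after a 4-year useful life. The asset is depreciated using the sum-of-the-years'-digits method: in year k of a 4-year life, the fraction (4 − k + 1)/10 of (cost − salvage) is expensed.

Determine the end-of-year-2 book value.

Depreciable base = $56,530 − $2,500 = $54,030.
Sum of the years' digits = 4+3+2+1 = 10.
Year 1: $54,030 × 4/10 = $21,612. Book value $34,918.
Year 2: $54,030 × 3/10 = $16,209. Book value $18,709.

$18,709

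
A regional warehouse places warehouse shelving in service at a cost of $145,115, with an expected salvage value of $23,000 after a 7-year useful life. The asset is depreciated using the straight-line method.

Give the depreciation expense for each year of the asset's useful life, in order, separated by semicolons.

$17,445; $17,445; $17,445; $17,445; $17,445; $17,445; $17,445

Depreciable base = $145,115 − $23,000 = $122,115.
Annual expense = $122,115 / 7 = $17,445.
End of year 1: book value $127,670.
End of year 2: book value $110,225.
End of year 3: book value $92,780.
End of year 4: book value $75,335.
End of year 5: book value $57,890.
End of year 6: book value $40,445.
End of year 7: book value $23,000.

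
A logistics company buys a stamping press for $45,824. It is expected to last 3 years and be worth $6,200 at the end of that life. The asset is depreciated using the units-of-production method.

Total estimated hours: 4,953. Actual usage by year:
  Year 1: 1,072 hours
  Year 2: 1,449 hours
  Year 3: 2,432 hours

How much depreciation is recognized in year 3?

$19,456

Depreciable base = $45,824 − $6,200 = $39,624.
Rate = $39,624 / 4,953 hours = $8 per hour.
Year 1: 1,072 × $8 = $8,576. Book value $37,248.
Year 2: 1,449 × $8 = $11,592. Book value $25,656.
Year 3: 2,432 × $8 = $19,456. Book value $6,200.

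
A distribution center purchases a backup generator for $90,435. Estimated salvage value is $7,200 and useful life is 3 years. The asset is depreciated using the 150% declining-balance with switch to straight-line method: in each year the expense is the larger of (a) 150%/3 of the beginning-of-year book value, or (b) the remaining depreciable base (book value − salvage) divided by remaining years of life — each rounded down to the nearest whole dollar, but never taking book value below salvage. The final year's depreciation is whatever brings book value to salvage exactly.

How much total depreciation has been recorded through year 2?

Depreciable base = $90,435 − $7,200 = $83,235.
Year 1: DB = ⌊$90,435 × 150%/3⌋ = $45,217; SL = ⌊$83,235/3⌋ = $27,745 → take DB $45,217. Book value $45,218.
Year 2: DB = ⌊$45,218 × 150%/3⌋ = $22,609; SL = ⌊$38,018/2⌋ = $19,009 → take DB $22,609. Book value $22,609.
Accumulated through year 2 = $90,435 − $22,609 = $67,826.

$67,826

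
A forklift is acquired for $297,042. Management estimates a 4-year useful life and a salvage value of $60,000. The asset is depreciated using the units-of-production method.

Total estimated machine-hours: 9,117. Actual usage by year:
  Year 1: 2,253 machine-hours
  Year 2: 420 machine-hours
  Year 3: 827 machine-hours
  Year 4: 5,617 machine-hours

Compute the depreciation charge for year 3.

Depreciable base = $297,042 − $60,000 = $237,042.
Rate = $237,042 / 9,117 machine-hours = $26 per machine-hour.
Year 1: 2,253 × $26 = $58,578. Book value $238,464.
Year 2: 420 × $26 = $10,920. Book value $227,544.
Year 3: 827 × $26 = $21,502. Book value $206,042.

$21,502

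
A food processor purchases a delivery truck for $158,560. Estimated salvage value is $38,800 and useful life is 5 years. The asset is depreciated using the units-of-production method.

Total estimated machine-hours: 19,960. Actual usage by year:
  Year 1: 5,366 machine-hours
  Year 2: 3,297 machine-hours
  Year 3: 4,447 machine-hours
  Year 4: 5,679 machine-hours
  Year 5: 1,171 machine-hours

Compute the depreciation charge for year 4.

$34,074

Depreciable base = $158,560 − $38,800 = $119,760.
Rate = $119,760 / 19,960 machine-hours = $6 per machine-hour.
Year 1: 5,366 × $6 = $32,196. Book value $126,364.
Year 2: 3,297 × $6 = $19,782. Book value $106,582.
Year 3: 4,447 × $6 = $26,682. Book value $79,900.
Year 4: 5,679 × $6 = $34,074. Book value $45,826.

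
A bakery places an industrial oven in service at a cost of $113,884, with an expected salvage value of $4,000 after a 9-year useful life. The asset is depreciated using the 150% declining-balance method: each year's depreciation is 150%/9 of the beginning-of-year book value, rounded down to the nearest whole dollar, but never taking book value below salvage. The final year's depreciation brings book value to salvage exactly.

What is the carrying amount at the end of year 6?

Depreciable base = $113,884 − $4,000 = $109,884.
Year 1: ⌊$113,884 × 150%/9⌋ = $18,980. Book value $94,904.
Year 2: ⌊$94,904 × 150%/9⌋ = $15,817. Book value $79,087.
Year 3: ⌊$79,087 × 150%/9⌋ = $13,181. Book value $65,906.
Year 4: ⌊$65,906 × 150%/9⌋ = $10,984. Book value $54,922.
Year 5: ⌊$54,922 × 150%/9⌋ = $9,153. Book value $45,769.
Year 6: ⌊$45,769 × 150%/9⌋ = $7,628. Book value $38,141.

$38,141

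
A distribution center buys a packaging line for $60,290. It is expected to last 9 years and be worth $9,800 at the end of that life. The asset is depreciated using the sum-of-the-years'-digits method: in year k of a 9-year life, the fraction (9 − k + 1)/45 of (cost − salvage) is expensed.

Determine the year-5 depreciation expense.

Depreciable base = $60,290 − $9,800 = $50,490.
Sum of the years' digits = 9+8+7+6+5+4+3+2+1 = 45.
Year 1: $50,490 × 9/45 = $10,098. Book value $50,192.
Year 2: $50,490 × 8/45 = $8,976. Book value $41,216.
Year 3: $50,490 × 7/45 = $7,854. Book value $33,362.
Year 4: $50,490 × 6/45 = $6,732. Book value $26,630.
Year 5: $50,490 × 5/45 = $5,610. Book value $21,020.

$5,610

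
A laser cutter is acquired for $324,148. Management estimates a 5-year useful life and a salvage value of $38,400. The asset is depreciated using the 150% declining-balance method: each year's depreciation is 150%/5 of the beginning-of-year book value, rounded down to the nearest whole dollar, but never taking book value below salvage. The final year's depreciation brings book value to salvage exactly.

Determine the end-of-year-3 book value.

Depreciable base = $324,148 − $38,400 = $285,748.
Year 1: ⌊$324,148 × 150%/5⌋ = $97,244. Book value $226,904.
Year 2: ⌊$226,904 × 150%/5⌋ = $68,071. Book value $158,833.
Year 3: ⌊$158,833 × 150%/5⌋ = $47,649. Book value $111,184.

$111,184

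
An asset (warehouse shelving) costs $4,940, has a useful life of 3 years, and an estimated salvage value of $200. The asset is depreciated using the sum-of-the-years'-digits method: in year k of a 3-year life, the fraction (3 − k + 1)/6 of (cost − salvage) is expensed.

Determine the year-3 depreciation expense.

Depreciable base = $4,940 − $200 = $4,740.
Sum of the years' digits = 3+2+1 = 6.
Year 1: $4,740 × 3/6 = $2,370. Book value $2,570.
Year 2: $4,740 × 2/6 = $1,580. Book value $990.
Year 3: $4,740 × 1/6 = $790. Book value $200.

$790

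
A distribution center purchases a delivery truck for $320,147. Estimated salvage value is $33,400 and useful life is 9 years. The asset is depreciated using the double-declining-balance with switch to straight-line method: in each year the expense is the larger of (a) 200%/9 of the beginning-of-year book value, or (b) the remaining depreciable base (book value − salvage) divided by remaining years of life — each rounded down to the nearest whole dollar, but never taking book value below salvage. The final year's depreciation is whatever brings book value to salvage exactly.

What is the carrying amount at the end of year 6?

$70,875

Depreciable base = $320,147 − $33,400 = $286,747.
Year 1: DB = ⌊$320,147 × 200%/9⌋ = $71,143; SL = ⌊$286,747/9⌋ = $31,860 → take DB $71,143. Book value $249,004.
Year 2: DB = ⌊$249,004 × 200%/9⌋ = $55,334; SL = ⌊$215,604/8⌋ = $26,950 → take DB $55,334. Book value $193,670.
Year 3: DB = ⌊$193,670 × 200%/9⌋ = $43,037; SL = ⌊$160,270/7⌋ = $22,895 → take DB $43,037. Book value $150,633.
Year 4: DB = ⌊$150,633 × 200%/9⌋ = $33,474; SL = ⌊$117,233/6⌋ = $19,538 → take DB $33,474. Book value $117,159.
Year 5: DB = ⌊$117,159 × 200%/9⌋ = $26,035; SL = ⌊$83,759/5⌋ = $16,751 → take DB $26,035. Book value $91,124.
Year 6: DB = ⌊$91,124 × 200%/9⌋ = $20,249; SL = ⌊$57,724/4⌋ = $14,431 → take DB $20,249. Book value $70,875.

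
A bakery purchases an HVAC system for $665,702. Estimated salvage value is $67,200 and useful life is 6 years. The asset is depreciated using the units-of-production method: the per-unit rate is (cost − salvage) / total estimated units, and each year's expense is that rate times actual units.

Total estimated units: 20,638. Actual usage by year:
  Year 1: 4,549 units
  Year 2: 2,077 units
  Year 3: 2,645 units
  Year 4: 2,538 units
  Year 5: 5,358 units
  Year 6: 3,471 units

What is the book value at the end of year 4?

$323,241

Depreciable base = $665,702 − $67,200 = $598,502.
Rate = $598,502 / 20,638 units = $29 per unit.
Year 1: 4,549 × $29 = $131,921. Book value $533,781.
Year 2: 2,077 × $29 = $60,233. Book value $473,548.
Year 3: 2,645 × $29 = $76,705. Book value $396,843.
Year 4: 2,538 × $29 = $73,602. Book value $323,241.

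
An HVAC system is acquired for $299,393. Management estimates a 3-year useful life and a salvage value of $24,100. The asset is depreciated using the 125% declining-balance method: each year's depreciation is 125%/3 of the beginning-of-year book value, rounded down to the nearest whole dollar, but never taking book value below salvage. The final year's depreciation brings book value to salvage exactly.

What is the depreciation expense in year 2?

$72,769

Depreciable base = $299,393 − $24,100 = $275,293.
Year 1: ⌊$299,393 × 125%/3⌋ = $124,747. Book value $174,646.
Year 2: ⌊$174,646 × 125%/3⌋ = $72,769. Book value $101,877.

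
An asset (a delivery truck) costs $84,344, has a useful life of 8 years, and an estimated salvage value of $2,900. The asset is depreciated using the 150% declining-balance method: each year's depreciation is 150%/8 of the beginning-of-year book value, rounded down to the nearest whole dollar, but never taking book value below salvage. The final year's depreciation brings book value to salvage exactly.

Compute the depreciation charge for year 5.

Depreciable base = $84,344 − $2,900 = $81,444.
Year 1: ⌊$84,344 × 150%/8⌋ = $15,814. Book value $68,530.
Year 2: ⌊$68,530 × 150%/8⌋ = $12,849. Book value $55,681.
Year 3: ⌊$55,681 × 150%/8⌋ = $10,440. Book value $45,241.
Year 4: ⌊$45,241 × 150%/8⌋ = $8,482. Book value $36,759.
Year 5: ⌊$36,759 × 150%/8⌋ = $6,892. Book value $29,867.

$6,892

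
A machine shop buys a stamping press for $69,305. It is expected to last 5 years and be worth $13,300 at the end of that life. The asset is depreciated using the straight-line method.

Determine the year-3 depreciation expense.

Depreciable base = $69,305 − $13,300 = $56,005.
Annual expense = $56,005 / 5 = $11,201.

$11,201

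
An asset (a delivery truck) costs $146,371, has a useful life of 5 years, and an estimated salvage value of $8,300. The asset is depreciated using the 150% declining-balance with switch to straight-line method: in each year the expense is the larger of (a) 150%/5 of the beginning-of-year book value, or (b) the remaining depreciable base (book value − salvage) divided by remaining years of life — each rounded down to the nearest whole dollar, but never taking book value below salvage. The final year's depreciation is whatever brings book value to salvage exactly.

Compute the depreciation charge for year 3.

Depreciable base = $146,371 − $8,300 = $138,071.
Year 1: DB = ⌊$146,371 × 150%/5⌋ = $43,911; SL = ⌊$138,071/5⌋ = $27,614 → take DB $43,911. Book value $102,460.
Year 2: DB = ⌊$102,460 × 150%/5⌋ = $30,738; SL = ⌊$94,160/4⌋ = $23,540 → take DB $30,738. Book value $71,722.
Year 3: DB = ⌊$71,722 × 150%/5⌋ = $21,516; SL = ⌊$63,422/3⌋ = $21,140 → take DB $21,516. Book value $50,206.

$21,516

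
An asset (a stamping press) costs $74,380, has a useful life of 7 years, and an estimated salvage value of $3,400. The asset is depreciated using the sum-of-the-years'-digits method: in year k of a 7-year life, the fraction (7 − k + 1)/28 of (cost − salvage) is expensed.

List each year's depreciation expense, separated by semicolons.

Depreciable base = $74,380 − $3,400 = $70,980.
Sum of the years' digits = 7+6+5+4+3+2+1 = 28.
Year 1: $70,980 × 7/28 = $17,745. Book value $56,635.
Year 2: $70,980 × 6/28 = $15,210. Book value $41,425.
Year 3: $70,980 × 5/28 = $12,675. Book value $28,750.
Year 4: $70,980 × 4/28 = $10,140. Book value $18,610.
Year 5: $70,980 × 3/28 = $7,605. Book value $11,005.
Year 6: $70,980 × 2/28 = $5,070. Book value $5,935.
Year 7: $70,980 × 1/28 = $2,535. Book value $3,400.

$17,745; $15,210; $12,675; $10,140; $7,605; $5,070; $2,535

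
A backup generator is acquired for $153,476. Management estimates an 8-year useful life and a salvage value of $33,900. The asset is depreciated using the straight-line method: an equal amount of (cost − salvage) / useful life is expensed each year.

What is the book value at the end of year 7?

$48,847

Depreciable base = $153,476 − $33,900 = $119,576.
Annual expense = $119,576 / 8 = $14,947.
End of year 1: book value $138,529.
End of year 2: book value $123,582.
End of year 3: book value $108,635.
End of year 4: book value $93,688.
End of year 5: book value $78,741.
End of year 6: book value $63,794.
End of year 7: book value $48,847.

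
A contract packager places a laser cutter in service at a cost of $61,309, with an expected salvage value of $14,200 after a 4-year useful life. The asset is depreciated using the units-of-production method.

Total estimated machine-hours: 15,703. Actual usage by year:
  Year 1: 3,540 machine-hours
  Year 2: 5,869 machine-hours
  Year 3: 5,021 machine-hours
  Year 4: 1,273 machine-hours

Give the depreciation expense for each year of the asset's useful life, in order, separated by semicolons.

Depreciable base = $61,309 − $14,200 = $47,109.
Rate = $47,109 / 15,703 machine-hours = $3 per machine-hour.
Year 1: 3,540 × $3 = $10,620. Book value $50,689.
Year 2: 5,869 × $3 = $17,607. Book value $33,082.
Year 3: 5,021 × $3 = $15,063. Book value $18,019.
Year 4: 1,273 × $3 = $3,819. Book value $14,200.

$10,620; $17,607; $15,063; $3,819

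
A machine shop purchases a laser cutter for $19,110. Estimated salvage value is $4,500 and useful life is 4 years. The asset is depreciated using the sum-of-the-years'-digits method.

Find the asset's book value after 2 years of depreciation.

Depreciable base = $19,110 − $4,500 = $14,610.
Sum of the years' digits = 4+3+2+1 = 10.
Year 1: $14,610 × 4/10 = $5,844. Book value $13,266.
Year 2: $14,610 × 3/10 = $4,383. Book value $8,883.

$8,883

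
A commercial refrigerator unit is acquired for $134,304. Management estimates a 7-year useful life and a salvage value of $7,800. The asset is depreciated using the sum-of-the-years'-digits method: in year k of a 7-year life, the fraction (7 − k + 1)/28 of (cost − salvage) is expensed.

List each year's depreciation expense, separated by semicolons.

Depreciable base = $134,304 − $7,800 = $126,504.
Sum of the years' digits = 7+6+5+4+3+2+1 = 28.
Year 1: $126,504 × 7/28 = $31,626. Book value $102,678.
Year 2: $126,504 × 6/28 = $27,108. Book value $75,570.
Year 3: $126,504 × 5/28 = $22,590. Book value $52,980.
Year 4: $126,504 × 4/28 = $18,072. Book value $34,908.
Year 5: $126,504 × 3/28 = $13,554. Book value $21,354.
Year 6: $126,504 × 2/28 = $9,036. Book value $12,318.
Year 7: $126,504 × 1/28 = $4,518. Book value $7,800.

$31,626; $27,108; $22,590; $18,072; $13,554; $9,036; $4,518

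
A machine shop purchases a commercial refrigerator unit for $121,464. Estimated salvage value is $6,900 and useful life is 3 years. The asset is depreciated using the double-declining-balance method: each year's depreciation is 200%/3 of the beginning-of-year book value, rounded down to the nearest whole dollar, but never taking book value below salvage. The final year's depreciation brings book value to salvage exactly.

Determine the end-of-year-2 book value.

Depreciable base = $121,464 − $6,900 = $114,564.
Year 1: ⌊$121,464 × 200%/3⌋ = $80,976. Book value $40,488.
Year 2: ⌊$40,488 × 200%/3⌋ = $26,992. Book value $13,496.

$13,496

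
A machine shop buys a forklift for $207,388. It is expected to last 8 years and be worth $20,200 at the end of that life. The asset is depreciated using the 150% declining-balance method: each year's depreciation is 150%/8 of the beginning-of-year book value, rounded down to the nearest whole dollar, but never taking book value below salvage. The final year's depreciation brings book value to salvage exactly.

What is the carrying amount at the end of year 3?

$111,239

Depreciable base = $207,388 − $20,200 = $187,188.
Year 1: ⌊$207,388 × 150%/8⌋ = $38,885. Book value $168,503.
Year 2: ⌊$168,503 × 150%/8⌋ = $31,594. Book value $136,909.
Year 3: ⌊$136,909 × 150%/8⌋ = $25,670. Book value $111,239.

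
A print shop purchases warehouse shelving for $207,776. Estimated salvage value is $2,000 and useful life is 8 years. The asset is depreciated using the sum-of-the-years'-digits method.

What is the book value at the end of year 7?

$7,716

Depreciable base = $207,776 − $2,000 = $205,776.
Sum of the years' digits = 8+7+6+5+4+3+2+1 = 36.
Year 1: $205,776 × 8/36 = $45,728. Book value $162,048.
Year 2: $205,776 × 7/36 = $40,012. Book value $122,036.
Year 3: $205,776 × 6/36 = $34,296. Book value $87,740.
Year 4: $205,776 × 5/36 = $28,580. Book value $59,160.
Year 5: $205,776 × 4/36 = $22,864. Book value $36,296.
Year 6: $205,776 × 3/36 = $17,148. Book value $19,148.
Year 7: $205,776 × 2/36 = $11,432. Book value $7,716.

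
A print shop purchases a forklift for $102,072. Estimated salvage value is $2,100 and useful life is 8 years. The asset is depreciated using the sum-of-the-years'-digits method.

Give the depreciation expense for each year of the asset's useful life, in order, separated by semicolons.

$22,216; $19,439; $16,662; $13,885; $11,108; $8,331; $5,554; $2,777

Depreciable base = $102,072 − $2,100 = $99,972.
Sum of the years' digits = 8+7+6+5+4+3+2+1 = 36.
Year 1: $99,972 × 8/36 = $22,216. Book value $79,856.
Year 2: $99,972 × 7/36 = $19,439. Book value $60,417.
Year 3: $99,972 × 6/36 = $16,662. Book value $43,755.
Year 4: $99,972 × 5/36 = $13,885. Book value $29,870.
Year 5: $99,972 × 4/36 = $11,108. Book value $18,762.
Year 6: $99,972 × 3/36 = $8,331. Book value $10,431.
Year 7: $99,972 × 2/36 = $5,554. Book value $4,877.
Year 8: $99,972 × 1/36 = $2,777. Book value $2,100.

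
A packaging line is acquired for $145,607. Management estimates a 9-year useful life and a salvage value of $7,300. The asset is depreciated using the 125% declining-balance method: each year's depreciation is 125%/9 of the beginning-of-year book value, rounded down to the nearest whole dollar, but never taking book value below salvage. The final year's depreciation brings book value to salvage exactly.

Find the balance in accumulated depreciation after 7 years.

Depreciable base = $145,607 − $7,300 = $138,307.
Year 1: ⌊$145,607 × 125%/9⌋ = $20,223. Book value $125,384.
Year 2: ⌊$125,384 × 125%/9⌋ = $17,414. Book value $107,970.
Year 3: ⌊$107,970 × 125%/9⌋ = $14,995. Book value $92,975.
Year 4: ⌊$92,975 × 125%/9⌋ = $12,913. Book value $80,062.
Year 5: ⌊$80,062 × 125%/9⌋ = $11,119. Book value $68,943.
Year 6: ⌊$68,943 × 125%/9⌋ = $9,575. Book value $59,368.
Year 7: ⌊$59,368 × 125%/9⌋ = $8,245. Book value $51,123.
Accumulated through year 7 = $145,607 − $51,123 = $94,484.

$94,484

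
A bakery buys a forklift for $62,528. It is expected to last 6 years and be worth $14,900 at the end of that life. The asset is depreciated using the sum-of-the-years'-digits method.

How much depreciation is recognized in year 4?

Depreciable base = $62,528 − $14,900 = $47,628.
Sum of the years' digits = 6+5+4+3+2+1 = 21.
Year 1: $47,628 × 6/21 = $13,608. Book value $48,920.
Year 2: $47,628 × 5/21 = $11,340. Book value $37,580.
Year 3: $47,628 × 4/21 = $9,072. Book value $28,508.
Year 4: $47,628 × 3/21 = $6,804. Book value $21,704.

$6,804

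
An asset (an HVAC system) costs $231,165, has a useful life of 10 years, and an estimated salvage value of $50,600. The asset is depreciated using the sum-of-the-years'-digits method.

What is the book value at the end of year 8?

$60,449

Depreciable base = $231,165 − $50,600 = $180,565.
Sum of the years' digits = 10+9+8+7+6+5+4+3+2+1 = 55.
Year 1: $180,565 × 10/55 = $32,830. Book value $198,335.
Year 2: $180,565 × 9/55 = $29,547. Book value $168,788.
Year 3: $180,565 × 8/55 = $26,264. Book value $142,524.
Year 4: $180,565 × 7/55 = $22,981. Book value $119,543.
Year 5: $180,565 × 6/55 = $19,698. Book value $99,845.
Year 6: $180,565 × 5/55 = $16,415. Book value $83,430.
Year 7: $180,565 × 4/55 = $13,132. Book value $70,298.
Year 8: $180,565 × 3/55 = $9,849. Book value $60,449.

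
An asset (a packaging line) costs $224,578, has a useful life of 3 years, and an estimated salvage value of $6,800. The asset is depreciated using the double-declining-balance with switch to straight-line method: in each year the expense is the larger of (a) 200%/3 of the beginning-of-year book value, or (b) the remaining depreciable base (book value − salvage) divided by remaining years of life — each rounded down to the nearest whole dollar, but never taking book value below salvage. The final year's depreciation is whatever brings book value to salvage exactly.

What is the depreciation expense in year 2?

$49,906

Depreciable base = $224,578 − $6,800 = $217,778.
Year 1: DB = ⌊$224,578 × 200%/3⌋ = $149,718; SL = ⌊$217,778/3⌋ = $72,592 → take DB $149,718. Book value $74,860.
Year 2: DB = ⌊$74,860 × 200%/3⌋ = $49,906; SL = ⌊$68,060/2⌋ = $34,030 → take DB $49,906. Book value $24,954.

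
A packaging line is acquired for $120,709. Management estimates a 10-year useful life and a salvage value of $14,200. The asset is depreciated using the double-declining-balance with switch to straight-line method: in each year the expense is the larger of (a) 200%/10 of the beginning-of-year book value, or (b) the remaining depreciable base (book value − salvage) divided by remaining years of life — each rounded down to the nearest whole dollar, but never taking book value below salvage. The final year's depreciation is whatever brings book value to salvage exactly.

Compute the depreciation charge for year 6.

$7,911

Depreciable base = $120,709 − $14,200 = $106,509.
Year 1: DB = ⌊$120,709 × 200%/10⌋ = $24,141; SL = ⌊$106,509/10⌋ = $10,650 → take DB $24,141. Book value $96,568.
Year 2: DB = ⌊$96,568 × 200%/10⌋ = $19,313; SL = ⌊$82,368/9⌋ = $9,152 → take DB $19,313. Book value $77,255.
Year 3: DB = ⌊$77,255 × 200%/10⌋ = $15,451; SL = ⌊$63,055/8⌋ = $7,881 → take DB $15,451. Book value $61,804.
Year 4: DB = ⌊$61,804 × 200%/10⌋ = $12,360; SL = ⌊$47,604/7⌋ = $6,800 → take DB $12,360. Book value $49,444.
Year 5: DB = ⌊$49,444 × 200%/10⌋ = $9,888; SL = ⌊$35,244/6⌋ = $5,874 → take DB $9,888. Book value $39,556.
Year 6: DB = ⌊$39,556 × 200%/10⌋ = $7,911; SL = ⌊$25,356/5⌋ = $5,071 → take DB $7,911. Book value $31,645.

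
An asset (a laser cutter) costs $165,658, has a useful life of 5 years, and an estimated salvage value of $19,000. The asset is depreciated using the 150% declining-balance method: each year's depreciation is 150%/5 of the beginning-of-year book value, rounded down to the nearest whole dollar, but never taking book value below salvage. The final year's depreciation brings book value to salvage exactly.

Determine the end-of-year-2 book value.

$81,173

Depreciable base = $165,658 − $19,000 = $146,658.
Year 1: ⌊$165,658 × 150%/5⌋ = $49,697. Book value $115,961.
Year 2: ⌊$115,961 × 150%/5⌋ = $34,788. Book value $81,173.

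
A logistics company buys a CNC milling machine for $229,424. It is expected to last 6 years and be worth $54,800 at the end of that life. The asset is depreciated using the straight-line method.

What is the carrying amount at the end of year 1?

$200,320

Depreciable base = $229,424 − $54,800 = $174,624.
Annual expense = $174,624 / 6 = $29,104.
End of year 1: book value $200,320.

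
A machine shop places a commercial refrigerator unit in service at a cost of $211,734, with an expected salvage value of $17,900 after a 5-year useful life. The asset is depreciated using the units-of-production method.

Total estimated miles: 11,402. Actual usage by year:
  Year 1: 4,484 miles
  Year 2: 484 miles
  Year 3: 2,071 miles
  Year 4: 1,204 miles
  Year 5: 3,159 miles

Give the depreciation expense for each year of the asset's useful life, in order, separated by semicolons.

$76,228; $8,228; $35,207; $20,468; $53,703

Depreciable base = $211,734 − $17,900 = $193,834.
Rate = $193,834 / 11,402 miles = $17 per mile.
Year 1: 4,484 × $17 = $76,228. Book value $135,506.
Year 2: 484 × $17 = $8,228. Book value $127,278.
Year 3: 2,071 × $17 = $35,207. Book value $92,071.
Year 4: 1,204 × $17 = $20,468. Book value $71,603.
Year 5: 3,159 × $17 = $53,703. Book value $17,900.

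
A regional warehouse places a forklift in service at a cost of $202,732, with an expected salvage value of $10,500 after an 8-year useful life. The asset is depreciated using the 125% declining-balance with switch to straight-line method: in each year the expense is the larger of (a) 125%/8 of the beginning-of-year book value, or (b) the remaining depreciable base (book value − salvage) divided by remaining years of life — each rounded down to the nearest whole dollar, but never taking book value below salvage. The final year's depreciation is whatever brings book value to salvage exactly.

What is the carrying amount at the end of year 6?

Depreciable base = $202,732 − $10,500 = $192,232.
Year 1: DB = ⌊$202,732 × 125%/8⌋ = $31,676; SL = ⌊$192,232/8⌋ = $24,029 → take DB $31,676. Book value $171,056.
Year 2: DB = ⌊$171,056 × 125%/8⌋ = $26,727; SL = ⌊$160,556/7⌋ = $22,936 → take DB $26,727. Book value $144,329.
Year 3: DB = ⌊$144,329 × 125%/8⌋ = $22,551; SL = ⌊$133,829/6⌋ = $22,304 → take DB $22,551. Book value $121,778.
Year 4: DB = ⌊$121,778 × 125%/8⌋ = $19,027; SL = ⌊$111,278/5⌋ = $22,255 → take SL $22,255. Book value $99,523.
Year 5: DB = ⌊$99,523 × 125%/8⌋ = $15,550; SL = ⌊$89,023/4⌋ = $22,255 → take SL $22,255. Book value $77,268.
Year 6: DB = ⌊$77,268 × 125%/8⌋ = $12,073; SL = ⌊$66,768/3⌋ = $22,256 → take SL $22,256. Book value $55,012.

$55,012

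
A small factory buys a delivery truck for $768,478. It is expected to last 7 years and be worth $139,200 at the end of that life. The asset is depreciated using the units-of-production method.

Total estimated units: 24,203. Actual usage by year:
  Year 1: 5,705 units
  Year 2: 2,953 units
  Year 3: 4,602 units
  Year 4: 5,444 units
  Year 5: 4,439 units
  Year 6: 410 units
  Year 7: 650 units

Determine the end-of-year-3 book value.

Depreciable base = $768,478 − $139,200 = $629,278.
Rate = $629,278 / 24,203 units = $26 per unit.
Year 1: 5,705 × $26 = $148,330. Book value $620,148.
Year 2: 2,953 × $26 = $76,778. Book value $543,370.
Year 3: 4,602 × $26 = $119,652. Book value $423,718.

$423,718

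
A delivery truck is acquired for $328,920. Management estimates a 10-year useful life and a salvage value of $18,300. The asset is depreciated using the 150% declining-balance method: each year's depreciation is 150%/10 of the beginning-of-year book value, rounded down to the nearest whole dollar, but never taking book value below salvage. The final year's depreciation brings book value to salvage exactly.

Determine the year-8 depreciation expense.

$15,816

Depreciable base = $328,920 − $18,300 = $310,620.
Year 1: ⌊$328,920 × 150%/10⌋ = $49,338. Book value $279,582.
Year 2: ⌊$279,582 × 150%/10⌋ = $41,937. Book value $237,645.
Year 3: ⌊$237,645 × 150%/10⌋ = $35,646. Book value $201,999.
Year 4: ⌊$201,999 × 150%/10⌋ = $30,299. Book value $171,700.
Year 5: ⌊$171,700 × 150%/10⌋ = $25,755. Book value $145,945.
Year 6: ⌊$145,945 × 150%/10⌋ = $21,891. Book value $124,054.
Year 7: ⌊$124,054 × 150%/10⌋ = $18,608. Book value $105,446.
Year 8: ⌊$105,446 × 150%/10⌋ = $15,816. Book value $89,630.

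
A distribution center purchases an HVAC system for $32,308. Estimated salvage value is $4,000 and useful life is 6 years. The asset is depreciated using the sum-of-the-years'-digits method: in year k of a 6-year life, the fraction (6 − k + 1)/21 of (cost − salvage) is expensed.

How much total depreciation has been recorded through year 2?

Depreciable base = $32,308 − $4,000 = $28,308.
Sum of the years' digits = 6+5+4+3+2+1 = 21.
Year 1: $28,308 × 6/21 = $8,088. Book value $24,220.
Year 2: $28,308 × 5/21 = $6,740. Book value $17,480.
Accumulated through year 2 = $32,308 − $17,480 = $14,828.

$14,828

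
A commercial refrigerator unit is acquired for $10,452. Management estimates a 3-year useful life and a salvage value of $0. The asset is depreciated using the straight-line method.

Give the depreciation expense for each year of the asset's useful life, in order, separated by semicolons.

Depreciable base = $10,452 − $0 = $10,452.
Annual expense = $10,452 / 3 = $3,484.
End of year 1: book value $6,968.
End of year 2: book value $3,484.
End of year 3: book value $0.

$3,484; $3,484; $3,484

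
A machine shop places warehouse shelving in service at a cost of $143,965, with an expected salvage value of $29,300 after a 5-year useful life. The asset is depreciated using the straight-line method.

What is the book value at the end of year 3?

Depreciable base = $143,965 − $29,300 = $114,665.
Annual expense = $114,665 / 5 = $22,933.
End of year 1: book value $121,032.
End of year 2: book value $98,099.
End of year 3: book value $75,166.

$75,166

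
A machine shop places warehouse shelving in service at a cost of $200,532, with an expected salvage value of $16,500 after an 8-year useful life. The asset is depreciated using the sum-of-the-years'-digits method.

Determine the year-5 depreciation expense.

$20,448

Depreciable base = $200,532 − $16,500 = $184,032.
Sum of the years' digits = 8+7+6+5+4+3+2+1 = 36.
Year 1: $184,032 × 8/36 = $40,896. Book value $159,636.
Year 2: $184,032 × 7/36 = $35,784. Book value $123,852.
Year 3: $184,032 × 6/36 = $30,672. Book value $93,180.
Year 4: $184,032 × 5/36 = $25,560. Book value $67,620.
Year 5: $184,032 × 4/36 = $20,448. Book value $47,172.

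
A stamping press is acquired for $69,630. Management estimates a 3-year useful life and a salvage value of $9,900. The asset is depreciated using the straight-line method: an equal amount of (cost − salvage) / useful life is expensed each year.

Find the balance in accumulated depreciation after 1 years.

Depreciable base = $69,630 − $9,900 = $59,730.
Annual expense = $59,730 / 3 = $19,910.
End of year 1: book value $49,720.
Accumulated through year 1 = $69,630 − $49,720 = $19,910.

$19,910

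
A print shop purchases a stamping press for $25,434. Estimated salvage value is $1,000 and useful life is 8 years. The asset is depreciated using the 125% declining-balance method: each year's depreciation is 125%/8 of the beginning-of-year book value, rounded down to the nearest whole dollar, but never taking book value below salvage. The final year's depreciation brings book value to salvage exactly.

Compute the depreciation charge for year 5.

Depreciable base = $25,434 − $1,000 = $24,434.
Year 1: ⌊$25,434 × 125%/8⌋ = $3,974. Book value $21,460.
Year 2: ⌊$21,460 × 125%/8⌋ = $3,353. Book value $18,107.
Year 3: ⌊$18,107 × 125%/8⌋ = $2,829. Book value $15,278.
Year 4: ⌊$15,278 × 125%/8⌋ = $2,387. Book value $12,891.
Year 5: ⌊$12,891 × 125%/8⌋ = $2,014. Book value $10,877.

$2,014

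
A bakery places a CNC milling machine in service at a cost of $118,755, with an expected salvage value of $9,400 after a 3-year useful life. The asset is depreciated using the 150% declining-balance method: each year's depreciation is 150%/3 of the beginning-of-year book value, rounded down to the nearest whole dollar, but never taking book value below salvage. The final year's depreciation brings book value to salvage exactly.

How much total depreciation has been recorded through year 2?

$89,066

Depreciable base = $118,755 − $9,400 = $109,355.
Year 1: ⌊$118,755 × 150%/3⌋ = $59,377. Book value $59,378.
Year 2: ⌊$59,378 × 150%/3⌋ = $29,689. Book value $29,689.
Accumulated through year 2 = $118,755 − $29,689 = $89,066.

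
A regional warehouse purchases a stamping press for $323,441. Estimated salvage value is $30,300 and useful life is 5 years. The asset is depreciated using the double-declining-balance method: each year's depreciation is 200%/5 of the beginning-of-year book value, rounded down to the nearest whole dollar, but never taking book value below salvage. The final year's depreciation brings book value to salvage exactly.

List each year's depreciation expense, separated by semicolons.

Depreciable base = $323,441 − $30,300 = $293,141.
Year 1: ⌊$323,441 × 200%/5⌋ = $129,376. Book value $194,065.
Year 2: ⌊$194,065 × 200%/5⌋ = $77,626. Book value $116,439.
Year 3: ⌊$116,439 × 200%/5⌋ = $46,575. Book value $69,864.
Year 4: ⌊$69,864 × 200%/5⌋ = $27,945. Book value $41,919.
Year 5 (final): $41,919 − $30,300 = $11,619. Book value $30,300.

$129,376; $77,626; $46,575; $27,945; $11,619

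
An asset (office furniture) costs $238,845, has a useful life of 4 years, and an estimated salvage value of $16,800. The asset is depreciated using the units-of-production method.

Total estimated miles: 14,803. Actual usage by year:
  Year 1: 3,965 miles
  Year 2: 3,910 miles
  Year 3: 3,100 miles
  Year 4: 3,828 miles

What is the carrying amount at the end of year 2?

Depreciable base = $238,845 − $16,800 = $222,045.
Rate = $222,045 / 14,803 miles = $15 per mile.
Year 1: 3,965 × $15 = $59,475. Book value $179,370.
Year 2: 3,910 × $15 = $58,650. Book value $120,720.

$120,720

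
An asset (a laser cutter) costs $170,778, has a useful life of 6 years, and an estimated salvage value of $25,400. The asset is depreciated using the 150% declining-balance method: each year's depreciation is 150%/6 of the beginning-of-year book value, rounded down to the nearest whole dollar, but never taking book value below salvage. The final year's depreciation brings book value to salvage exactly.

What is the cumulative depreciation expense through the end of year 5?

$130,251

Depreciable base = $170,778 − $25,400 = $145,378.
Year 1: ⌊$170,778 × 150%/6⌋ = $42,694. Book value $128,084.
Year 2: ⌊$128,084 × 150%/6⌋ = $32,021. Book value $96,063.
Year 3: ⌊$96,063 × 150%/6⌋ = $24,015. Book value $72,048.
Year 4: ⌊$72,048 × 150%/6⌋ = $18,012. Book value $54,036.
Year 5: ⌊$54,036 × 150%/6⌋ = $13,509. Book value $40,527.
Accumulated through year 5 = $170,778 − $40,527 = $130,251.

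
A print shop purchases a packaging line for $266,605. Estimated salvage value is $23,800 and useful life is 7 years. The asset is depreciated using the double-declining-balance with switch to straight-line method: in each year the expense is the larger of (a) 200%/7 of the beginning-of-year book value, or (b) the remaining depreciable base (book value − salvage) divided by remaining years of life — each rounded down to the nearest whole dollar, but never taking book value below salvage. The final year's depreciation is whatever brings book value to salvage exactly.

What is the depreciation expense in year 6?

Depreciable base = $266,605 − $23,800 = $242,805.
Year 1: DB = ⌊$266,605 × 200%/7⌋ = $76,172; SL = ⌊$242,805/7⌋ = $34,686 → take DB $76,172. Book value $190,433.
Year 2: DB = ⌊$190,433 × 200%/7⌋ = $54,409; SL = ⌊$166,633/6⌋ = $27,772 → take DB $54,409. Book value $136,024.
Year 3: DB = ⌊$136,024 × 200%/7⌋ = $38,864; SL = ⌊$112,224/5⌋ = $22,444 → take DB $38,864. Book value $97,160.
Year 4: DB = ⌊$97,160 × 200%/7⌋ = $27,760; SL = ⌊$73,360/4⌋ = $18,340 → take DB $27,760. Book value $69,400.
Year 5: DB = ⌊$69,400 × 200%/7⌋ = $19,828; SL = ⌊$45,600/3⌋ = $15,200 → take DB $19,828. Book value $49,572.
Year 6: DB = ⌊$49,572 × 200%/7⌋ = $14,163; SL = ⌊$25,772/2⌋ = $12,886 → take DB $14,163. Book value $35,409.

$14,163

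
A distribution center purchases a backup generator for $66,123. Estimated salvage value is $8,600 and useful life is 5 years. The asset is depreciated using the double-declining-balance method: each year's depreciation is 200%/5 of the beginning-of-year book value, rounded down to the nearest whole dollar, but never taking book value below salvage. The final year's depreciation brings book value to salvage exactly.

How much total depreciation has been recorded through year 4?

Depreciable base = $66,123 − $8,600 = $57,523.
Year 1: ⌊$66,123 × 200%/5⌋ = $26,449. Book value $39,674.
Year 2: ⌊$39,674 × 200%/5⌋ = $15,869. Book value $23,805.
Year 3: ⌊$23,805 × 200%/5⌋ = $9,522. Book value $14,283.
Year 4: ⌊$14,283 × 200%/5⌋ = $5,713, capped at $5,683. Book value $8,600.
Accumulated through year 4 = $66,123 − $8,600 = $57,523.

$57,523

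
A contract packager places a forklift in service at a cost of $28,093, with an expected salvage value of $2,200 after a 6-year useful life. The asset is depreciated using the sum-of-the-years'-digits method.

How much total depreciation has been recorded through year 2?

$13,563

Depreciable base = $28,093 − $2,200 = $25,893.
Sum of the years' digits = 6+5+4+3+2+1 = 21.
Year 1: $25,893 × 6/21 = $7,398. Book value $20,695.
Year 2: $25,893 × 5/21 = $6,165. Book value $14,530.
Accumulated through year 2 = $28,093 − $14,530 = $13,563.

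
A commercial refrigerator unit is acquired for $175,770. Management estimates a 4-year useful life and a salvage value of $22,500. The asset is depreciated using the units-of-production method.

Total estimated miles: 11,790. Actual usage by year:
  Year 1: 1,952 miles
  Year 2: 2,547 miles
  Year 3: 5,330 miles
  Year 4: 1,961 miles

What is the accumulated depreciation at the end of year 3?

Depreciable base = $175,770 − $22,500 = $153,270.
Rate = $153,270 / 11,790 miles = $13 per mile.
Year 1: 1,952 × $13 = $25,376. Book value $150,394.
Year 2: 2,547 × $13 = $33,111. Book value $117,283.
Year 3: 5,330 × $13 = $69,290. Book value $47,993.
Accumulated through year 3 = $175,770 − $47,993 = $127,777.

$127,777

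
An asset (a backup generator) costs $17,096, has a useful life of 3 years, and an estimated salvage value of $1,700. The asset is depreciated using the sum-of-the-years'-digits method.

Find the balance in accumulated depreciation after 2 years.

Depreciable base = $17,096 − $1,700 = $15,396.
Sum of the years' digits = 3+2+1 = 6.
Year 1: $15,396 × 3/6 = $7,698. Book value $9,398.
Year 2: $15,396 × 2/6 = $5,132. Book value $4,266.
Accumulated through year 2 = $17,096 − $4,266 = $12,830.

$12,830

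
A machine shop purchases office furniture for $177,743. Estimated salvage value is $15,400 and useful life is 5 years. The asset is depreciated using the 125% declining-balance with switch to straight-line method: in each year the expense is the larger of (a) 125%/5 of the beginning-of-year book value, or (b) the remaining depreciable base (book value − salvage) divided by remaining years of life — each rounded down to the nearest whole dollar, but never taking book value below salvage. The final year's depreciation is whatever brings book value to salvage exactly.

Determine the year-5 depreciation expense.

Depreciable base = $177,743 − $15,400 = $162,343.
Year 1: DB = ⌊$177,743 × 125%/5⌋ = $44,435; SL = ⌊$162,343/5⌋ = $32,468 → take DB $44,435. Book value $133,308.
Year 2: DB = ⌊$133,308 × 125%/5⌋ = $33,327; SL = ⌊$117,908/4⌋ = $29,477 → take DB $33,327. Book value $99,981.
Year 3: DB = ⌊$99,981 × 125%/5⌋ = $24,995; SL = ⌊$84,581/3⌋ = $28,193 → take SL $28,193. Book value $71,788.
Year 4: DB = ⌊$71,788 × 125%/5⌋ = $17,947; SL = ⌊$56,388/2⌋ = $28,194 → take SL $28,194. Book value $43,594.
Year 5 (final): $43,594 − $15,400 = $28,194. Book value $15,400.

$28,194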